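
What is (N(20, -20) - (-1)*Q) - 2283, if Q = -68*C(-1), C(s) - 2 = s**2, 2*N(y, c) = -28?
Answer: -2501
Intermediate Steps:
N(y, c) = -14 (N(y, c) = (1/2)*(-28) = -14)
C(s) = 2 + s**2
Q = -204 (Q = -68*(2 + (-1)**2) = -68*(2 + 1) = -68*3 = -204)
(N(20, -20) - (-1)*Q) - 2283 = (-14 - (-1)*(-204)) - 2283 = (-14 - 1*204) - 2283 = (-14 - 204) - 2283 = -218 - 2283 = -2501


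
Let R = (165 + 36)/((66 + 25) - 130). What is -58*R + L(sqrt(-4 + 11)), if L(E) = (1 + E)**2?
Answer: 3990/13 + 2*sqrt(7) ≈ 312.21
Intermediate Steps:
R = -67/13 (R = 201/(91 - 130) = 201/(-39) = 201*(-1/39) = -67/13 ≈ -5.1538)
-58*R + L(sqrt(-4 + 11)) = -58*(-67/13) + (1 + sqrt(-4 + 11))**2 = 3886/13 + (1 + sqrt(7))**2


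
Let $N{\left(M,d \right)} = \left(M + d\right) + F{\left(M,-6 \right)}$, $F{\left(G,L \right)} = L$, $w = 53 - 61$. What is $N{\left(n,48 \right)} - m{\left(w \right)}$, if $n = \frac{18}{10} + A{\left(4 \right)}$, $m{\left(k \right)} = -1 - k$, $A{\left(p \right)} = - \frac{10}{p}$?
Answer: $\frac{343}{10} \approx 34.3$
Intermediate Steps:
$w = -8$ ($w = 53 - 61 = -8$)
$n = - \frac{7}{10}$ ($n = \frac{18}{10} - \frac{10}{4} = 18 \cdot \frac{1}{10} - \frac{5}{2} = \frac{9}{5} - \frac{5}{2} = - \frac{7}{10} \approx -0.7$)
$N{\left(M,d \right)} = -6 + M + d$ ($N{\left(M,d \right)} = \left(M + d\right) - 6 = -6 + M + d$)
$N{\left(n,48 \right)} - m{\left(w \right)} = \left(-6 - \frac{7}{10} + 48\right) - \left(-1 - -8\right) = \frac{413}{10} - \left(-1 + 8\right) = \frac{413}{10} - 7 = \frac{343}{10}$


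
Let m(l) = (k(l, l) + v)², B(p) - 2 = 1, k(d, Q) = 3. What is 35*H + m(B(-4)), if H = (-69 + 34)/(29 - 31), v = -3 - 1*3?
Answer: 1243/2 ≈ 621.50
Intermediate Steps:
v = -6 (v = -3 - 3 = -6)
H = 35/2 (H = -35/(-2) = -35*(-½) = 35/2 ≈ 17.500)
B(p) = 3 (B(p) = 2 + 1 = 3)
m(l) = 9 (m(l) = (3 - 6)² = (-3)² = 9)
35*H + m(B(-4)) = 35*(35/2) + 9 = 1225/2 + 9 = 1243/2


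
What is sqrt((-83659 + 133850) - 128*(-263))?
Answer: sqrt(83855) ≈ 289.58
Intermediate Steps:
sqrt((-83659 + 133850) - 128*(-263)) = sqrt(50191 + 33664) = sqrt(83855)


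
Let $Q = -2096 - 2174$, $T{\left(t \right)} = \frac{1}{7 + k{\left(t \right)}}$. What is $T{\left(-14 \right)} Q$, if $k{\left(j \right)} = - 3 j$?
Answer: $- \frac{610}{7} \approx -87.143$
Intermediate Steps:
$T{\left(t \right)} = \frac{1}{7 - 3 t}$
$Q = -4270$ ($Q = -2096 - 2174 = -4270$)
$T{\left(-14 \right)} Q = - \frac{1}{-7 + 3 \left(-14\right)} \left(-4270\right) = - \frac{1}{-7 - 42} \left(-4270\right) = - \frac{1}{-49} \left(-4270\right) = \left(-1\right) \left(- \frac{1}{49}\right) \left(-4270\right) = \frac{1}{49} \left(-4270\right) = - \frac{610}{7}$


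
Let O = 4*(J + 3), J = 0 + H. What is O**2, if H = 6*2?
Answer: 3600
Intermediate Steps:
H = 12
J = 12 (J = 0 + 12 = 12)
O = 60 (O = 4*(12 + 3) = 4*15 = 60)
O**2 = 60**2 = 3600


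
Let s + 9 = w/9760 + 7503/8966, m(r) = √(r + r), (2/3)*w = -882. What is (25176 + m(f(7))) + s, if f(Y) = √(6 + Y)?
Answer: 1101189614991/43754080 + √2*13^(¼) ≈ 25170.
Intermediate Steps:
w = -1323 (w = (3/2)*(-882) = -1323)
m(r) = √2*√r (m(r) = √(2*r) = √2*√r)
s = -363103089/43754080 (s = -9 + (-1323/9760 + 7503/8966) = -9 + 30683631/43754080 = -363103089/43754080 ≈ -8.2987)
(25176 + m(f(7))) + s = (25176 + √2*√(√(6 + 7))) - 363103089/43754080 = (25176 + √2*√(√13)) - 363103089/43754080 = (25176 + √2*13^(¼)) - 363103089/43754080 = 1101189614991/43754080 + √2*13^(¼)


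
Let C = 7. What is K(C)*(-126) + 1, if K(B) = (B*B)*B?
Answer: -43217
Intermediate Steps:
K(B) = B³ (K(B) = B²*B = B³)
K(C)*(-126) + 1 = 7³*(-126) + 1 = 343*(-126) + 1 = -43218 + 1 = -43217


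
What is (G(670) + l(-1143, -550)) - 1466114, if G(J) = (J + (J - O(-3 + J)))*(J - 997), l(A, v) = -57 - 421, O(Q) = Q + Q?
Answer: -1468554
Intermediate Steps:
O(Q) = 2*Q
l(A, v) = -478
G(J) = -5982 + 6*J (G(J) = (J + (J - 2*(-3 + J)))*(J - 997) = (J + (J - (-6 + 2*J)))*(-997 + J) = (J + (J + (6 - 2*J)))*(-997 + J) = (J + (6 - J))*(-997 + J) = 6*(-997 + J) = -5982 + 6*J)
(G(670) + l(-1143, -550)) - 1466114 = ((-5982 + 6*670) - 478) - 1466114 = ((-5982 + 4020) - 478) - 1466114 = (-1962 - 478) - 1466114 = -2440 - 1466114 = -1468554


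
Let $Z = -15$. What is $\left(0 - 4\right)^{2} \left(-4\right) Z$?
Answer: $960$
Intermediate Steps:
$\left(0 - 4\right)^{2} \left(-4\right) Z = \left(0 - 4\right)^{2} \left(-4\right) \left(-15\right) = \left(-4\right)^{2} \left(-4\right) \left(-15\right) = 16 \left(-4\right) \left(-15\right) = \left(-64\right) \left(-15\right) = 960$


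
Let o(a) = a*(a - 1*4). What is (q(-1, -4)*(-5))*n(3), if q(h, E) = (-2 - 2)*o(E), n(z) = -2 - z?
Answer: -3200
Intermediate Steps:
o(a) = a*(-4 + a) (o(a) = a*(a - 4) = a*(-4 + a))
q(h, E) = -4*E*(-4 + E) (q(h, E) = (-2 - 2)*(E*(-4 + E)) = -4*E*(-4 + E))
(q(-1, -4)*(-5))*n(3) = ((4*(-4)*(4 - 1*(-4)))*(-5))*(-2 - 1*3) = ((4*(-4)*(4 + 4))*(-5))*(-2 - 3) = ((4*(-4)*8)*(-5))*(-5) = -128*(-5)*(-5) = 640*(-5) = -3200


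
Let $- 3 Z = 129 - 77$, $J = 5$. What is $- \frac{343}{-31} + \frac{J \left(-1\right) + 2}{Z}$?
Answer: $\frac{18115}{1612} \approx 11.238$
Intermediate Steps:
$Z = - \frac{52}{3}$ ($Z = - \frac{129 - 77}{3} = \left(- \frac{1}{3}\right) 52 = - \frac{52}{3} \approx -17.333$)
$- \frac{343}{-31} + \frac{J \left(-1\right) + 2}{Z} = - \frac{343}{-31} + \frac{5 \left(-1\right) + 2}{- \frac{52}{3}} = \left(-343\right) \left(- \frac{1}{31}\right) + \left(-5 + 2\right) \left(- \frac{3}{52}\right) = \frac{343}{31} - - \frac{9}{52} = \frac{343}{31} + \frac{9}{52} = \frac{18115}{1612}$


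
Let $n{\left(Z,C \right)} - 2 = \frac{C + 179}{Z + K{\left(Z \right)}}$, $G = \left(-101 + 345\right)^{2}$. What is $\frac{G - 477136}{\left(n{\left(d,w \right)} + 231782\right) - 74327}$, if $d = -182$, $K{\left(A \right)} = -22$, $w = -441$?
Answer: $- \frac{8519040}{3212149} \approx -2.6521$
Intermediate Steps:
$G = 59536$ ($G = 244^{2} = 59536$)
$n{\left(Z,C \right)} = 2 + \frac{179 + C}{-22 + Z}$ ($n{\left(Z,C \right)} = 2 + \frac{C + 179}{Z - 22} = 2 + \frac{179 + C}{-22 + Z}$)
$\frac{G - 477136}{\left(n{\left(d,w \right)} + 231782\right) - 74327} = \frac{59536 - 477136}{\left(\frac{135 - 441 + 2 \left(-182\right)}{-22 - 182} + 231782\right) - 74327} = - \frac{417600}{\left(\frac{135 - 441 - 364}{-204} + 231782\right) - 74327} = - \frac{417600}{\left(\left(- \frac{1}{204}\right) \left(-670\right) + 231782\right) - 74327} = - \frac{417600}{\left(\frac{335}{102} + 231782\right) - 74327} = - \frac{417600}{\frac{23642099}{102} - 74327} = - \frac{417600}{\frac{16060745}{102}} = \left(-417600\right) \frac{102}{16060745} = - \frac{8519040}{3212149}$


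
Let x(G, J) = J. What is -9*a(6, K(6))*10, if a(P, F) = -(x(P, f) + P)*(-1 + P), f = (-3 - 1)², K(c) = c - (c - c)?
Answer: 9900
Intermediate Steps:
K(c) = c (K(c) = c - 1*0 = c + 0 = c)
f = 16 (f = (-4)² = 16)
a(P, F) = -(-1 + P)*(16 + P) (a(P, F) = -(16 + P)*(-1 + P) = -(-1 + P)*(16 + P))
-9*a(6, K(6))*10 = -9*(16 - 1*6² - 15*6)*10 = -9*(16 - 1*36 - 90)*10 = -9*(16 - 36 - 90)*10 = -9*(-110)*10 = 990*10 = 9900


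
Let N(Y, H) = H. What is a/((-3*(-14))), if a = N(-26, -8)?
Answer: -4/21 ≈ -0.19048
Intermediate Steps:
a = -8
a/((-3*(-14))) = -8/((-3*(-14))) = -8/42 = -8*1/42 = -4/21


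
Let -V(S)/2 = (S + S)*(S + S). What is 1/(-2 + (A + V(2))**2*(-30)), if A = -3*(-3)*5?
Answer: -1/5072 ≈ -0.00019716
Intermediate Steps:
A = 45 (A = 9*5 = 45)
V(S) = -8*S**2 (V(S) = -2*(S + S)*(S + S) = -2*2*S*2*S = -8*S**2)
1/(-2 + (A + V(2))**2*(-30)) = 1/(-2 + (45 - 8*2**2)**2*(-30)) = 1/(-2 + (45 - 8*4)**2*(-30)) = 1/(-2 + (45 - 32)**2*(-30)) = 1/(-2 + 13**2*(-30)) = 1/(-2 + 169*(-30)) = 1/(-2 - 5070) = 1/(-5072) = -1/5072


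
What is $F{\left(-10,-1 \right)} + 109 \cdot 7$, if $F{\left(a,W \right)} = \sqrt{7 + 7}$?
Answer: $763 + \sqrt{14} \approx 766.74$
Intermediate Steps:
$F{\left(a,W \right)} = \sqrt{14}$
$F{\left(-10,-1 \right)} + 109 \cdot 7 = \sqrt{14} + 109 \cdot 7 = \sqrt{14} + 763 = 763 + \sqrt{14}$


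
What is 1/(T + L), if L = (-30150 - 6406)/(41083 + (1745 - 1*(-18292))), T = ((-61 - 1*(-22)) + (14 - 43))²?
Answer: 15280/70645581 ≈ 0.00021629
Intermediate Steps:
T = 4624 (T = ((-61 + 22) - 29)² = (-39 - 29)² = (-68)² = 4624)
L = -9139/15280 (L = -36556/(41083 + (1745 + 18292)) = -36556/(41083 + 20037) = -36556/61120 = -36556*1/61120 = -9139/15280 ≈ -0.59810)
1/(T + L) = 1/(4624 - 9139/15280) = 1/(70645581/15280) = 15280/70645581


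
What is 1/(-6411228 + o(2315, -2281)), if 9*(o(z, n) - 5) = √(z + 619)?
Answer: -57701007/369934023201235 - 3*√326/369934023201235 ≈ -1.5598e-7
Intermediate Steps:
o(z, n) = 5 + √(619 + z)/9 (o(z, n) = 5 + √(z + 619)/9 = 5 + √(619 + z)/9)
1/(-6411228 + o(2315, -2281)) = 1/(-6411228 + (5 + √(619 + 2315)/9)) = 1/(-6411228 + (5 + √2934/9)) = 1/(-6411228 + (5 + (3*√326)/9)) = 1/(-6411228 + (5 + √326/3)) = 1/(-6411223 + √326/3)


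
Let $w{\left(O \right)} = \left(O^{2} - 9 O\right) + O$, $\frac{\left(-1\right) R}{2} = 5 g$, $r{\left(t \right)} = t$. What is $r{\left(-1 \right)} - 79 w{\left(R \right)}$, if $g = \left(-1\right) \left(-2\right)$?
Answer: $-44241$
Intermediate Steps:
$g = 2$
$R = -20$ ($R = - 2 \cdot 5 \cdot 2 = \left(-2\right) 10 = -20$)
$w{\left(O \right)} = O^{2} - 8 O$
$r{\left(-1 \right)} - 79 w{\left(R \right)} = -1 - 79 \left(- 20 \left(-8 - 20\right)\right) = -1 - 79 \left(\left(-20\right) \left(-28\right)\right) = -1 - 44240 = -44241$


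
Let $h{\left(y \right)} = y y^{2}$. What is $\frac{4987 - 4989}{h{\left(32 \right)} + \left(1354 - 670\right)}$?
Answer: $- \frac{1}{16726} \approx -5.9787 \cdot 10^{-5}$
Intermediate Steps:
$h{\left(y \right)} = y^{3}$
$\frac{4987 - 4989}{h{\left(32 \right)} + \left(1354 - 670\right)} = \frac{4987 - 4989}{32^{3} + \left(1354 - 670\right)} = - \frac{2}{32768 + \left(1354 - 670\right)} = - \frac{2}{32768 + 684} = - \frac{2}{33452} = \left(-2\right) \frac{1}{33452} = - \frac{1}{16726}$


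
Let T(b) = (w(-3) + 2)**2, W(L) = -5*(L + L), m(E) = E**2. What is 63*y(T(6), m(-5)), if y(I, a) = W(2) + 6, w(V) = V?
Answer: -882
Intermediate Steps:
W(L) = -10*L
T(b) = 1 (T(b) = (-3 + 2)**2 = (-1)**2 = 1)
y(I, a) = -14 (y(I, a) = -10*2 + 6 = -20 + 6 = -14)
63*y(T(6), m(-5)) = 63*(-14) = -882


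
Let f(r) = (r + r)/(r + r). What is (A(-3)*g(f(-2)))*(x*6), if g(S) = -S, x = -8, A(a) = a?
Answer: -144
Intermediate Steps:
f(r) = 1 (f(r) = (2*r)/((2*r)) = (2*r)*(1/(2*r)) = 1)
(A(-3)*g(f(-2)))*(x*6) = (-(-3))*(-8*6) = -3*(-1)*(-48) = 3*(-48) = -144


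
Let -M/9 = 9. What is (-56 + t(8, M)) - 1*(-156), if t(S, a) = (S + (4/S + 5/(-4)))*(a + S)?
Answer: -1717/4 ≈ -429.25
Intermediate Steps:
M = -81 (M = -9*9 = -81)
t(S, a) = (S + a)*(-5/4 + S + 4/S) (t(S, a) = (S + (4/S + 5*(-¼)))*(S + a) = (S + (4/S - 5/4))*(S + a) = (S + (-5/4 + 4/S))*(S + a) = (-5/4 + S + 4/S)*(S + a) = (S + a)*(-5/4 + S + 4/S))
(-56 + t(8, M)) - 1*(-156) = (-56 + (4 + 8² - 5/4*8 - 5/4*(-81) + 8*(-81) + 4*(-81)/8)) - 1*(-156) = (-56 + (4 + 64 - 10 + 405/4 - 648 + 4*(-81)*(⅛))) + 156 = (-56 + (4 + 64 - 10 + 405/4 - 648 - 81/2)) + 156 = (-56 - 2117/4) + 156 = -2341/4 + 156 = -1717/4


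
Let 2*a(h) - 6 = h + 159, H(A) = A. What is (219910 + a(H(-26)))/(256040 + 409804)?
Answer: 146653/443896 ≈ 0.33038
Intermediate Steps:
a(h) = 165/2 + h/2 (a(h) = 3 + (h + 159)/2 = 3 + (159 + h)/2 = 3 + (159/2 + h/2) = 165/2 + h/2)
(219910 + a(H(-26)))/(256040 + 409804) = (219910 + (165/2 + (½)*(-26)))/(256040 + 409804) = (219910 + (165/2 - 13))/665844 = (219910 + 139/2)*(1/665844) = (439959/2)*(1/665844) = 146653/443896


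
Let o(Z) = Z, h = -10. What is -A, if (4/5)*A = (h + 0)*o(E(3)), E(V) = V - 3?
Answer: 0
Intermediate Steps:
E(V) = -3 + V
A = 0 (A = 5*((-10 + 0)*(-3 + 3))/4 = 5*(-10*0)/4 = (5/4)*0 = 0)
-A = -1*0 = 0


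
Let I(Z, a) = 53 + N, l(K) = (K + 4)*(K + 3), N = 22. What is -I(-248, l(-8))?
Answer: -75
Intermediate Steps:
l(K) = (3 + K)*(4 + K) (l(K) = (4 + K)*(3 + K) = (3 + K)*(4 + K))
I(Z, a) = 75 (I(Z, a) = 53 + 22 = 75)
-I(-248, l(-8)) = -1*75 = -75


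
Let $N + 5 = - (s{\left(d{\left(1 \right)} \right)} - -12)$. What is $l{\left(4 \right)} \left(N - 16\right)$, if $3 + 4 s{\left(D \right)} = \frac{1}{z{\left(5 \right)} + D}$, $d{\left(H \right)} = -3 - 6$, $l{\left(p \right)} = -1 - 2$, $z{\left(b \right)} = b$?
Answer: $\frac{1545}{16} \approx 96.563$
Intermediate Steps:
$l{\left(p \right)} = -3$
$d{\left(H \right)} = -9$ ($d{\left(H \right)} = -3 - 6 = -9$)
$s{\left(D \right)} = - \frac{3}{4} + \frac{1}{4 \left(5 + D\right)}$
$N = - \frac{259}{16}$ ($N = -5 - \left(\frac{-14 - -27}{4 \left(5 - 9\right)} - -12\right) = -5 - \left(\frac{-14 + 27}{4 \left(-4\right)} + 12\right) = -5 - \left(\frac{1}{4} \left(- \frac{1}{4}\right) 13 + 12\right) = -5 - \left(- \frac{13}{16} + 12\right) = -5 - \frac{179}{16} = - \frac{259}{16} \approx -16.188$)
$l{\left(4 \right)} \left(N - 16\right) = - 3 \left(- \frac{259}{16} - 16\right) = \left(-3\right) \left(- \frac{515}{16}\right) = \frac{1545}{16}$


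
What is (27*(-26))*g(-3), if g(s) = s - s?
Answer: 0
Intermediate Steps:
g(s) = 0
(27*(-26))*g(-3) = (27*(-26))*0 = -702*0 = 0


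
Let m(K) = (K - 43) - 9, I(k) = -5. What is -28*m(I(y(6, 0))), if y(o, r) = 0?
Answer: 1596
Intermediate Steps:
m(K) = -52 + K (m(K) = (-43 + K) - 9 = -52 + K)
-28*m(I(y(6, 0))) = -28*(-52 - 5) = -28*(-57) = 1596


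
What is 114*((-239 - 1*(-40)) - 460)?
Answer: -75126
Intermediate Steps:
114*((-239 - 1*(-40)) - 460) = 114*((-239 + 40) - 460) = 114*(-199 - 460) = 114*(-659) = -75126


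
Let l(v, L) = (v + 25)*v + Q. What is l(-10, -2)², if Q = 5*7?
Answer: 13225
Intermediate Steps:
Q = 35
l(v, L) = 35 + v*(25 + v) (l(v, L) = (v + 25)*v + 35 = (25 + v)*v + 35 = v*(25 + v) + 35 = 35 + v*(25 + v))
l(-10, -2)² = (35 + (-10)² + 25*(-10))² = (35 + 100 - 250)² = (-115)² = 13225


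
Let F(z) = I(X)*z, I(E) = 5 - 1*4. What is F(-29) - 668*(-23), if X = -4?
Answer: 15335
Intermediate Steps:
I(E) = 1 (I(E) = 5 - 4 = 1)
F(z) = z (F(z) = 1*z = z)
F(-29) - 668*(-23) = -29 - 668*(-23) = -29 + 15364 = 15335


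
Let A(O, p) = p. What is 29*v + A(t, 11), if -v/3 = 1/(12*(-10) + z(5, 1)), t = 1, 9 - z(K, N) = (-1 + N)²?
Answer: 436/37 ≈ 11.784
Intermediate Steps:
z(K, N) = 9 - (-1 + N)²
v = 1/37 (v = -3/(12*(-10) + (9 - (-1 + 1)²)) = -3/(-120 + (9 - 1*0²)) = -3/(-120 + (9 - 1*0)) = -3/(-120 + (9 + 0)) = -3/(-120 + 9) = -3/(-111) = -3*(-1/111) = 1/37 ≈ 0.027027)
29*v + A(t, 11) = 29*(1/37) + 11 = 29/37 + 11 = 436/37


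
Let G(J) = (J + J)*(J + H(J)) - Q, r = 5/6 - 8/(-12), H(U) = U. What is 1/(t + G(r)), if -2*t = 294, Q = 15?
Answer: -1/153 ≈ -0.0065359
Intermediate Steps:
t = -147 (t = -½*294 = -147)
r = 3/2 (r = 5*(⅙) - 8*(-1/12) = ⅚ + ⅔ = 3/2 ≈ 1.5000)
G(J) = -15 + 4*J² (G(J) = (J + J)*(J + J) - 1*15 = (2*J)*(2*J) - 15 = 4*J² - 15 = -15 + 4*J²)
1/(t + G(r)) = 1/(-147 + (-15 + 4*(3/2)²)) = 1/(-147 + (-15 + 4*(9/4))) = 1/(-147 + (-15 + 9)) = 1/(-147 - 6) = 1/(-153) = -1/153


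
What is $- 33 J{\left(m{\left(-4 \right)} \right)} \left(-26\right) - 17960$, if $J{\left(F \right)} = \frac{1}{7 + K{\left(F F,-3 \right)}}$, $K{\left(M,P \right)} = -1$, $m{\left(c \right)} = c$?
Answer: $-17817$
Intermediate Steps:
$J{\left(F \right)} = \frac{1}{6}$ ($J{\left(F \right)} = \frac{1}{7 - 1} = \frac{1}{6}$)
$- 33 J{\left(m{\left(-4 \right)} \right)} \left(-26\right) - 17960 = \left(-33\right) \frac{1}{6} \left(-26\right) - 17960 = \left(- \frac{11}{2}\right) \left(-26\right) - 17960 = 143 - 17960 = -17817$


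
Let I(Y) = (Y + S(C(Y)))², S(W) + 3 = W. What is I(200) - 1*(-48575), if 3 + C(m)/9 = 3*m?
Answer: 31073475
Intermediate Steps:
C(m) = -27 + 27*m (C(m) = -27 + 9*(3*m) = -27 + 27*m)
S(W) = -3 + W
I(Y) = (-30 + 28*Y)² (I(Y) = (Y + (-3 + (-27 + 27*Y)))² = (Y + (-30 + 27*Y))² = (-30 + 28*Y)²)
I(200) - 1*(-48575) = 4*(-15 + 14*200)² - 1*(-48575) = 4*(-15 + 2800)² + 48575 = 4*2785² + 48575 = 4*7756225 + 48575 = 31024900 + 48575 = 31073475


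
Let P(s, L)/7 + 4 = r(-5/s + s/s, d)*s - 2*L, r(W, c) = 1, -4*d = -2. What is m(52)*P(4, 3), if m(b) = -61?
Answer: 2562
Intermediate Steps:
d = ½ (d = -¼*(-2) = ½ ≈ 0.50000)
P(s, L) = -28 - 14*L + 7*s (P(s, L) = -28 + 7*(1*s - 2*L) = -28 + 7*(s - 2*L) = -28 + (-14*L + 7*s) = -28 - 14*L + 7*s)
m(52)*P(4, 3) = -61*(-28 - 14*3 + 7*4) = -61*(-28 - 42 + 28) = -61*(-42) = 2562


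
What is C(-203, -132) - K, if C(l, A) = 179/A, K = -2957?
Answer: 390145/132 ≈ 2955.6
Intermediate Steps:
C(-203, -132) - K = 179/(-132) - 1*(-2957) = 179*(-1/132) + 2957 = -179/132 + 2957 = 390145/132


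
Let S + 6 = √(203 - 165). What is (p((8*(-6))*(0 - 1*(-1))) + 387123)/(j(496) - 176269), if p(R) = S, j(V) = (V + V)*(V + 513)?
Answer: 387117/824659 + √38/824659 ≈ 0.46943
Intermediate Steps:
j(V) = 2*V*(513 + V) (j(V) = (2*V)*(513 + V) = 2*V*(513 + V))
S = -6 + √38 (S = -6 + √(203 - 165) = -6 + √38 ≈ 0.16441)
p(R) = -6 + √38
(p((8*(-6))*(0 - 1*(-1))) + 387123)/(j(496) - 176269) = ((-6 + √38) + 387123)/(2*496*(513 + 496) - 176269) = (387117 + √38)/(2*496*1009 - 176269) = (387117 + √38)/(1000928 - 176269) = (387117 + √38)/824659 = (387117 + √38)*(1/824659) = 387117/824659 + √38/824659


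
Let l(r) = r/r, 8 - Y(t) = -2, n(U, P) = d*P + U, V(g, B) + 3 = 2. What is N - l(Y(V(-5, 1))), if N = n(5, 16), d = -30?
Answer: -476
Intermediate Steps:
V(g, B) = -1 (V(g, B) = -3 + 2 = -1)
n(U, P) = U - 30*P (n(U, P) = -30*P + U = U - 30*P)
Y(t) = 10 (Y(t) = 8 - 1*(-2) = 8 + 2 = 10)
N = -475 (N = 5 - 30*16 = 5 - 480 = -475)
l(r) = 1
N - l(Y(V(-5, 1))) = -475 - 1*1 = -475 - 1 = -476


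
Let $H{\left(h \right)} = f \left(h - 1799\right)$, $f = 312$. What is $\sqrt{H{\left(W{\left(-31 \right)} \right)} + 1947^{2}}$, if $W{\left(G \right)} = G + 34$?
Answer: $\sqrt{3230457} \approx 1797.3$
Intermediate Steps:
$W{\left(G \right)} = 34 + G$
$H{\left(h \right)} = -561288 + 312 h$ ($H{\left(h \right)} = 312 \left(h - 1799\right) = 312 \left(-1799 + h\right) = -561288 + 312 h$)
$\sqrt{H{\left(W{\left(-31 \right)} \right)} + 1947^{2}} = \sqrt{\left(-561288 + 312 \left(34 - 31\right)\right) + 1947^{2}} = \sqrt{\left(-561288 + 312 \cdot 3\right) + 3790809} = \sqrt{\left(-561288 + 936\right) + 3790809} = \sqrt{-560352 + 3790809} = \sqrt{3230457}$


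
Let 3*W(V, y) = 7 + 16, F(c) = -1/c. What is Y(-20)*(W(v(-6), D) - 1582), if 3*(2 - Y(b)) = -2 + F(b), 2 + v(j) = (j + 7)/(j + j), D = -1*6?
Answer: -250319/60 ≈ -4172.0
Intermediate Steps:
D = -6
v(j) = -2 + (7 + j)/(2*j) (v(j) = -2 + (j + 7)/(j + j) = -2 + (7 + j)/((2*j)) = -2 + (7 + j)*(1/(2*j)) = -2 + (7 + j)/(2*j))
W(V, y) = 23/3 (W(V, y) = (7 + 16)/3 = (1/3)*23 = 23/3)
Y(b) = 8/3 + 1/(3*b) (Y(b) = 2 - (-2 - 1/b)/3 = 2 + (2/3 + 1/(3*b)) = 8/3 + 1/(3*b))
Y(-20)*(W(v(-6), D) - 1582) = ((1/3)*(1 + 8*(-20))/(-20))*(23/3 - 1582) = ((1/3)*(-1/20)*(1 - 160))*(-4723/3) = ((1/3)*(-1/20)*(-159))*(-4723/3) = (53/20)*(-4723/3) = -250319/60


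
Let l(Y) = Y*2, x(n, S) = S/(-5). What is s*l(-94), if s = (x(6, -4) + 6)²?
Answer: -217328/25 ≈ -8693.1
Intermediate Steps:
x(n, S) = -S/5 (x(n, S) = S*(-⅕) = -S/5)
s = 1156/25 (s = (-⅕*(-4) + 6)² = (⅘ + 6)² = (34/5)² = 1156/25 ≈ 46.240)
l(Y) = 2*Y
s*l(-94) = 1156*(2*(-94))/25 = (1156/25)*(-188) = -217328/25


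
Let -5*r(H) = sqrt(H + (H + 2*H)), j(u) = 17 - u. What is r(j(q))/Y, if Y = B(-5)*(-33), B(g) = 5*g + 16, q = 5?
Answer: -4*sqrt(3)/1485 ≈ -0.0046655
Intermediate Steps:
B(g) = 16 + 5*g
Y = 297 (Y = (16 + 5*(-5))*(-33) = (16 - 25)*(-33) = -9*(-33) = 297)
r(H) = -2*sqrt(H)/5 (r(H) = -sqrt(H + (H + 2*H))/5 = -sqrt(H + 3*H)/5 = -2*sqrt(H)/5)
r(j(q))/Y = -2*sqrt(17 - 1*5)/5/297 = -2*sqrt(17 - 5)/5*(1/297) = -4*sqrt(3)/5*(1/297) = -4*sqrt(3)/1485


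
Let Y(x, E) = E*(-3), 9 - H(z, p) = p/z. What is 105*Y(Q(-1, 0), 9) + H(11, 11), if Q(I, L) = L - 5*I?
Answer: -2827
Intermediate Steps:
H(z, p) = 9 - p/z
Y(x, E) = -3*E
105*Y(Q(-1, 0), 9) + H(11, 11) = 105*(-3*9) + (9 - 1*11/11) = 105*(-27) + (9 - 1*11*1/11) = -2835 + (9 - 1) = -2835 + 8 = -2827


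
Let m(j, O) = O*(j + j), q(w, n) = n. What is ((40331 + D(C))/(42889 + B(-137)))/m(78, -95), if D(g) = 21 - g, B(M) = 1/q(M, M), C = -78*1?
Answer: -42607/669840288 ≈ -6.3608e-5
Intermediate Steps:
C = -78
B(M) = 1/M
m(j, O) = 2*O*j (m(j, O) = O*(2*j) = 2*O*j)
((40331 + D(C))/(42889 + B(-137)))/m(78, -95) = ((40331 + (21 - 1*(-78)))/(42889 + 1/(-137)))/((2*(-95)*78)) = ((40331 + (21 + 78))/(42889 - 1/137))/(-14820) = ((40331 + 99)/(5875792/137))*(-1/14820) = (40430*(137/5875792))*(-1/14820) = (213035/225992)*(-1/14820) = -42607/669840288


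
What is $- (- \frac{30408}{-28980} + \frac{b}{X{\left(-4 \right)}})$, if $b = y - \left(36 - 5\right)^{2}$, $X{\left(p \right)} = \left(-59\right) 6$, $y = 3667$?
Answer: $\frac{134237}{20355} \approx 6.5948$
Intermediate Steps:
$X{\left(p \right)} = -354$
$b = 2706$ ($b = 3667 - \left(36 - 5\right)^{2} = 3667 - 31^{2} = 3667 - 961 = 2706$)
$- (- \frac{30408}{-28980} + \frac{b}{X{\left(-4 \right)}}) = - (- \frac{30408}{-28980} + \frac{2706}{-354}) = - (\left(-30408\right) \left(- \frac{1}{28980}\right) + 2706 \left(- \frac{1}{354}\right)) = - (\frac{362}{345} - \frac{451}{59}) = \left(-1\right) \left(- \frac{134237}{20355}\right) = \frac{134237}{20355}$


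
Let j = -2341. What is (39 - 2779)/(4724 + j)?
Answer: -2740/2383 ≈ -1.1498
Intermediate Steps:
(39 - 2779)/(4724 + j) = (39 - 2779)/(4724 - 2341) = -2740/2383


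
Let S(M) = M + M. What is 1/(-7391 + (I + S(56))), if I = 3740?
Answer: -1/3539 ≈ -0.00028257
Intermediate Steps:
S(M) = 2*M
1/(-7391 + (I + S(56))) = 1/(-7391 + (3740 + 2*56)) = 1/(-7391 + (3740 + 112)) = 1/(-7391 + 3852) = 1/(-3539) = -1/3539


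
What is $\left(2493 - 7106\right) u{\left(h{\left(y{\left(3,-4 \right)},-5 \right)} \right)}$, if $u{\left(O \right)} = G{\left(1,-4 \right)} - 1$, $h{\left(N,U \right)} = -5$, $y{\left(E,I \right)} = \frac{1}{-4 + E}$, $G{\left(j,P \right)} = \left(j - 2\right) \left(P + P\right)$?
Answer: $-32291$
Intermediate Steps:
$G{\left(j,P \right)} = 2 P \left(-2 + j\right)$ ($G{\left(j,P \right)} = \left(-2 + j\right) 2 P = 2 P \left(-2 + j\right)$)
$u{\left(O \right)} = 7$ ($u{\left(O \right)} = 2 \left(-4\right) \left(-2 + 1\right) - 1 = 2 \left(-4\right) \left(-1\right) - 1 = 8 - 1 = 7$)
$\left(2493 - 7106\right) u{\left(h{\left(y{\left(3,-4 \right)},-5 \right)} \right)} = \left(2493 - 7106\right) 7 = \left(-4613\right) 7 = -32291$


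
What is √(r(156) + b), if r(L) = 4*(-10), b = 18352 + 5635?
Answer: √23947 ≈ 154.75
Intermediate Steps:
b = 23987
r(L) = -40
√(r(156) + b) = √(-40 + 23987) = √23947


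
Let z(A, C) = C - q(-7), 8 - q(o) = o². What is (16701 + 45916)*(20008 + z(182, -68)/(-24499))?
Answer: 30693351781723/24499 ≈ 1.2528e+9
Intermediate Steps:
q(o) = 8 - o²
z(A, C) = 41 + C (z(A, C) = C - (8 - 1*(-7)²) = C - (8 - 1*49) = C - (8 - 49) = C - 1*(-41) = C + 41 = 41 + C)
(16701 + 45916)*(20008 + z(182, -68)/(-24499)) = (16701 + 45916)*(20008 + (41 - 68)/(-24499)) = 62617*(20008 - 27*(-1/24499)) = 62617*(20008 + 27/24499) = 62617*(490176019/24499) = 30693351781723/24499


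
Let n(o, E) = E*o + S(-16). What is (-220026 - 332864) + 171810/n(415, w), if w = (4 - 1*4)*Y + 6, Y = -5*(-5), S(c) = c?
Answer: -683839025/1237 ≈ -5.5282e+5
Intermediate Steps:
Y = 25
w = 6 (w = (4 - 1*4)*25 + 6 = (4 - 4)*25 + 6 = 0*25 + 6 = 0 + 6 = 6)
n(o, E) = -16 + E*o (n(o, E) = E*o - 16 = -16 + E*o)
(-220026 - 332864) + 171810/n(415, w) = (-220026 - 332864) + 171810/(-16 + 6*415) = -552890 + 171810/(-16 + 2490) = -552890 + 171810/2474 = -552890 + 171810*(1/2474) = -552890 + 85905/1237 = -683839025/1237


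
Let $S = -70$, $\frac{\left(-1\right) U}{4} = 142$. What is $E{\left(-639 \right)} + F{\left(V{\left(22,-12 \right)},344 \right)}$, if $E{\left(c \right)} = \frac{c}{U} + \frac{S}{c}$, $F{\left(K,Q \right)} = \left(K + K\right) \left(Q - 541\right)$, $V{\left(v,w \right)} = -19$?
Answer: $\frac{38274743}{5112} \approx 7487.2$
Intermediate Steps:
$U = -568$ ($U = \left(-4\right) 142 = -568$)
$F{\left(K,Q \right)} = 2 K \left(-541 + Q\right)$
$E{\left(c \right)} = - \frac{70}{c} - \frac{c}{568}$ ($E{\left(c \right)} = \frac{c}{-568} - \frac{70}{c} = c \left(- \frac{1}{568}\right) - \frac{70}{c} = - \frac{c}{568} - \frac{70}{c} = - \frac{70}{c} - \frac{c}{568}$)
$E{\left(-639 \right)} + F{\left(V{\left(22,-12 \right)},344 \right)} = \left(- \frac{70}{-639} - - \frac{9}{8}\right) + 2 \left(-19\right) \left(-541 + 344\right) = \left(\left(-70\right) \left(- \frac{1}{639}\right) + \frac{9}{8}\right) + 2 \left(-19\right) \left(-197\right) = \left(\frac{70}{639} + \frac{9}{8}\right) + 7486 = \frac{6311}{5112} + 7486 = \frac{38274743}{5112}$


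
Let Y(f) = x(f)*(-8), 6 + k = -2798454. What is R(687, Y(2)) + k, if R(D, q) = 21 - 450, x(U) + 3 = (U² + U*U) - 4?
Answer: -2798889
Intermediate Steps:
k = -2798460 (k = -6 - 2798454 = -2798460)
x(U) = -7 + 2*U² (x(U) = -3 + ((U² + U*U) - 4) = -3 + ((U² + U²) - 4) = -3 + (2*U² - 4) = -3 + (-4 + 2*U²) = -7 + 2*U²)
Y(f) = 56 - 16*f² (Y(f) = (-7 + 2*f²)*(-8) = 56 - 16*f²)
R(D, q) = -429
R(687, Y(2)) + k = -429 - 2798460 = -2798889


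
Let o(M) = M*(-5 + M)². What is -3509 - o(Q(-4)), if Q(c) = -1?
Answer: -3473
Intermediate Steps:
-3509 - o(Q(-4)) = -3509 - (-1)*(-5 - 1)² = -3509 - (-1)*(-6)² = -3509 - (-1)*36 = -3509 - 1*(-36) = -3509 + 36 = -3473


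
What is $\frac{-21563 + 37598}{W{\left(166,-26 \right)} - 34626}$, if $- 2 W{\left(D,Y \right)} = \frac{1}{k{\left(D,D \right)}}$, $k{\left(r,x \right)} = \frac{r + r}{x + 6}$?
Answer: $- \frac{2661810}{5747959} \approx -0.46309$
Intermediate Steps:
$k{\left(r,x \right)} = \frac{2 r}{6 + x}$
$W{\left(D,Y \right)} = - \frac{6 + D}{4 D}$ ($W{\left(D,Y \right)} = - \frac{1}{2 \frac{2 D}{6 + D}} = - \frac{\frac{1}{2} \frac{1}{D} \left(6 + D\right)}{2} = - \frac{6 + D}{4 D}$)
$\frac{-21563 + 37598}{W{\left(166,-26 \right)} - 34626} = \frac{-21563 + 37598}{\frac{-6 - 166}{4 \cdot 166} - 34626} = \frac{16035}{\frac{1}{4} \cdot \frac{1}{166} \left(-6 - 166\right) - 34626} = \frac{16035}{\frac{1}{4} \cdot \frac{1}{166} \left(-172\right) - 34626} = \frac{16035}{- \frac{43}{166} - 34626} = \frac{16035}{- \frac{5747959}{166}} = 16035 \left(- \frac{166}{5747959}\right) = - \frac{2661810}{5747959}$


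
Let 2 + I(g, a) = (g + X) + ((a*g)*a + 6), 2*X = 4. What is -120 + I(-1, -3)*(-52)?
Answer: 88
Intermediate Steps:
X = 2 (X = (½)*4 = 2)
I(g, a) = 6 + g + g*a² (I(g, a) = -2 + ((g + 2) + ((a*g)*a + 6)) = -2 + ((2 + g) + (g*a² + 6)) = -2 + ((2 + g) + (6 + g*a²)) = -2 + (8 + g + g*a²) = 6 + g + g*a²)
-120 + I(-1, -3)*(-52) = -120 + (6 - 1 - 1*(-3)²)*(-52) = -120 + (6 - 1 - 1*9)*(-52) = -120 + (6 - 1 - 9)*(-52) = -120 - 4*(-52) = -120 + 208 = 88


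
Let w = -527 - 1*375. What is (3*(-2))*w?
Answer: 5412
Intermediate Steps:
w = -902 (w = -527 - 375 = -902)
(3*(-2))*w = (3*(-2))*(-902) = -6*(-902) = 5412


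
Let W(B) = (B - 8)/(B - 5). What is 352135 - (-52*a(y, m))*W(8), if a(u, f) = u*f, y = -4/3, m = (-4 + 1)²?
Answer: 352135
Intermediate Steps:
W(B) = (-8 + B)/(-5 + B)
m = 9 (m = (-3)² = 9)
y = -4/3 (y = -4*⅓ = -4/3 ≈ -1.3333)
a(u, f) = f*u
352135 - (-52*a(y, m))*W(8) = 352135 - (-468*(-4)/3)*(-8 + 8)/(-5 + 8) = 352135 - (-52*(-12))*0/3 = 352135 - 624*(⅓)*0 = 352135 - 624*0 = 352135 - 1*0 = 352135 + 0 = 352135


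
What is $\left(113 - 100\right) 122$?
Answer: $1586$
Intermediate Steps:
$\left(113 - 100\right) 122 = 13 \cdot 122 = 1586$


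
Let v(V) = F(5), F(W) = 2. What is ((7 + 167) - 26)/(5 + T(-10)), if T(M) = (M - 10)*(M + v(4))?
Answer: 148/165 ≈ 0.89697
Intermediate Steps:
v(V) = 2
T(M) = (-10 + M)*(2 + M) (T(M) = (M - 10)*(M + 2) = (-10 + M)*(2 + M))
((7 + 167) - 26)/(5 + T(-10)) = ((7 + 167) - 26)/(5 + (-20 + (-10)**2 - 8*(-10))) = (174 - 26)/(5 + (-20 + 100 + 80)) = 148/(5 + 160) = 148/165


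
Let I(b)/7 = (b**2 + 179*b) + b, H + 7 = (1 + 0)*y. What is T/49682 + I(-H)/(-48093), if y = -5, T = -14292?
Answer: -248102742/398226071 ≈ -0.62302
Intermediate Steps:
H = -12 (H = -7 + (1 + 0)*(-5) = -7 + 1*(-5) = -7 - 5 = -12)
I(b) = 7*b**2 + 1260*b (I(b) = 7*((b**2 + 179*b) + b) = 7*(b**2 + 180*b) = 7*b**2 + 1260*b)
T/49682 + I(-H)/(-48093) = -14292/49682 + (7*(-1*(-12))*(180 - 1*(-12)))/(-48093) = -14292*1/49682 + (7*12*(180 + 12))*(-1/48093) = -7146/24841 + (7*12*192)*(-1/48093) = -7146/24841 + 16128*(-1/48093) = -7146/24841 - 5376/16031 = -248102742/398226071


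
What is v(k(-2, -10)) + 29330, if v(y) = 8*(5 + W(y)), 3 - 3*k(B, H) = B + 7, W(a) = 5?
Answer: 29410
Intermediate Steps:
k(B, H) = -4/3 - B/3 (k(B, H) = 1 - (B + 7)/3 = 1 - (7 + B)/3 = 1 + (-7/3 - B/3) = -4/3 - B/3)
v(y) = 80 (v(y) = 8*(5 + 5) = 8*10 = 80)
v(k(-2, -10)) + 29330 = 80 + 29330 = 29410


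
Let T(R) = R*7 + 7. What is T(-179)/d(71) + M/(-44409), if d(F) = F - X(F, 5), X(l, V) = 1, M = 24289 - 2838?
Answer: -4059656/222045 ≈ -18.283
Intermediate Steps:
T(R) = 7 + 7*R (T(R) = 7*R + 7 = 7 + 7*R)
M = 21451
d(F) = -1 + F (d(F) = F - 1*1 = F - 1 = -1 + F)
T(-179)/d(71) + M/(-44409) = (7 + 7*(-179))/(-1 + 71) + 21451/(-44409) = (7 - 1253)/70 + 21451*(-1/44409) = -1246*1/70 - 21451/44409 = -89/5 - 21451/44409 = -4059656/222045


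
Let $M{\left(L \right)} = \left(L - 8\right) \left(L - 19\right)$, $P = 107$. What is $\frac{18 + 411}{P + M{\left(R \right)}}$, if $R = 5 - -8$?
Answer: $\frac{39}{7} \approx 5.5714$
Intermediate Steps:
$R = 13$ ($R = 5 + 8 = 13$)
$M{\left(L \right)} = \left(-19 + L\right) \left(-8 + L\right)$ ($M{\left(L \right)} = \left(-8 + L\right) \left(-19 + L\right) = \left(-19 + L\right) \left(-8 + L\right)$)
$\frac{18 + 411}{P + M{\left(R \right)}} = \frac{18 + 411}{107 + \left(152 + 13^{2} - 351\right)} = \frac{429}{107 + \left(152 + 169 - 351\right)} = \frac{429}{107 - 30} = \frac{429}{77} = 429 \cdot \frac{1}{77} = \frac{39}{7}$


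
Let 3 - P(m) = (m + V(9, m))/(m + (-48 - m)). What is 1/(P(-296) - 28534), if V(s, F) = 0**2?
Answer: -6/171223 ≈ -3.5042e-5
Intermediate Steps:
V(s, F) = 0
P(m) = 3 + m/48 (P(m) = 3 - (m + 0)/(m + (-48 - m)) = 3 - m/(-48) = 3 - m*(-1)/48 = 3 - (-1)*m/48 = 3 + m/48)
1/(P(-296) - 28534) = 1/((3 + (1/48)*(-296)) - 28534) = 1/((3 - 37/6) - 28534) = 1/(-19/6 - 28534) = 1/(-171223/6) = -6/171223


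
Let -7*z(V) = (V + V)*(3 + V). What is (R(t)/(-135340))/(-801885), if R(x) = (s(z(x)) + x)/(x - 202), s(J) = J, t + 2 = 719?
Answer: -342487/130413417606500 ≈ -2.6262e-9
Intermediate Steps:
t = 717 (t = -2 + 719 = 717)
z(V) = -2*V*(3 + V)/7 (z(V) = -(V + V)*(3 + V)/7 = -2*V*(3 + V)/7)
R(x) = (x - 2*x*(3 + x)/7)/(-202 + x) (R(x) = (-2*x*(3 + x)/7 + x)/(x - 202) = (x - 2*x*(3 + x)/7)/(-202 + x))
(R(t)/(-135340))/(-801885) = (((1/7)*717*(1 - 2*717)/(-202 + 717))/(-135340))/(-801885) = (((1/7)*717*(1 - 1434)/515)*(-1/135340))*(-1/801885) = (((1/7)*717*(1/515)*(-1433))*(-1/135340))*(-1/801885) = -1027461/3605*(-1/135340)*(-1/801885) = (1027461/487900700)*(-1/801885) = -342487/130413417606500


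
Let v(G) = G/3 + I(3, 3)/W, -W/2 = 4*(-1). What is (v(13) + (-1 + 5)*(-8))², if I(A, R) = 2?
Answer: 108241/144 ≈ 751.67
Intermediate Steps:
W = 8 (W = -8*(-1) = -2*(-4) = 8)
v(G) = ¼ + G/3 (v(G) = G/3 + 2/8 = G*(⅓) + 2*(⅛) = G/3 + ¼ = ¼ + G/3)
(v(13) + (-1 + 5)*(-8))² = ((¼ + (⅓)*13) + (-1 + 5)*(-8))² = ((¼ + 13/3) + 4*(-8))² = (55/12 - 32)² = (-329/12)² = 108241/144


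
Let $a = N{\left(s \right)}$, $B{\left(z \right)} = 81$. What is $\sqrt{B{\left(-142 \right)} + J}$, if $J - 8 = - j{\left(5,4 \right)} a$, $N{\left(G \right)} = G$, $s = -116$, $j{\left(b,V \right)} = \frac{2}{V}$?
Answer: $7 \sqrt{3} \approx 12.124$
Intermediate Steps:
$a = -116$
$J = 66$ ($J = 8 - \frac{2}{4} \left(-116\right) = 8 - 2 \cdot \frac{1}{4} \left(-116\right) = 8 - \frac{1}{2} \left(-116\right) = 8 - -58 = 8 + 58 = 66$)
$\sqrt{B{\left(-142 \right)} + J} = \sqrt{81 + 66} = \sqrt{147} = 7 \sqrt{3}$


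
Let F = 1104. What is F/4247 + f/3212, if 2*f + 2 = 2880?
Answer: 9657481/13641364 ≈ 0.70796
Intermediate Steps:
f = 1439 (f = -1 + (½)*2880 = -1 + 1440 = 1439)
F/4247 + f/3212 = 1104/4247 + 1439/3212 = 9657481/13641364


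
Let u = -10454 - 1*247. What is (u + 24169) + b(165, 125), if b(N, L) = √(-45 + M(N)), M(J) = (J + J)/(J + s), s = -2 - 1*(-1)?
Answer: 13468 + 5*I*√11562/82 ≈ 13468.0 + 6.5565*I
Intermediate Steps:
s = -1 (s = -2 + 1 = -1)
M(J) = 2*J/(-1 + J) (M(J) = (J + J)/(J - 1) = (2*J)/(-1 + J) = 2*J/(-1 + J))
u = -10701 (u = -10454 - 247 = -10701)
b(N, L) = √(-45 + 2*N/(-1 + N))
(u + 24169) + b(165, 125) = (-10701 + 24169) + √((45 - 43*165)/(-1 + 165)) = 13468 + √((45 - 7095)/164) = 13468 + √((1/164)*(-7050)) = 13468 + √(-3525/82) = 13468 + 5*I*√11562/82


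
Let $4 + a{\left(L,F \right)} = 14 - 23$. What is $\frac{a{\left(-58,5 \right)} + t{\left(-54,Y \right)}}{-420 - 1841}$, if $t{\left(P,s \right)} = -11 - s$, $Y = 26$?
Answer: $\frac{50}{2261} \approx 0.022114$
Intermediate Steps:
$a{\left(L,F \right)} = -13$ ($a{\left(L,F \right)} = -4 + \left(14 - 23\right) = -4 - 9 = -13$)
$\frac{a{\left(-58,5 \right)} + t{\left(-54,Y \right)}}{-420 - 1841} = \frac{-13 - 37}{-420 - 1841} = \frac{-13 - 37}{-2261} = \left(-50\right) \left(- \frac{1}{2261}\right) = \frac{50}{2261}$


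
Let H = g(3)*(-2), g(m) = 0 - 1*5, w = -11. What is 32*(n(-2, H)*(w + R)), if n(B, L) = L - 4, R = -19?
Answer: -5760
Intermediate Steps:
g(m) = -5 (g(m) = 0 - 5 = -5)
H = 10 (H = -5*(-2) = 10)
n(B, L) = -4 + L
32*(n(-2, H)*(w + R)) = 32*((-4 + 10)*(-11 - 19)) = 32*(6*(-30)) = 32*(-180) = -5760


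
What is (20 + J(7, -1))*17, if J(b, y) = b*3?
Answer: 697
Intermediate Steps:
J(b, y) = 3*b
(20 + J(7, -1))*17 = (20 + 3*7)*17 = (20 + 21)*17 = 41*17 = 697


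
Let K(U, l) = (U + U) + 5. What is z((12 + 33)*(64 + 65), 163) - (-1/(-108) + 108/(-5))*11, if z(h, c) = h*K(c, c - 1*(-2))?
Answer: 1037713949/540 ≈ 1.9217e+6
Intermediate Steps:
K(U, l) = 5 + 2*U (K(U, l) = 2*U + 5 = 5 + 2*U)
z(h, c) = h*(5 + 2*c)
z((12 + 33)*(64 + 65), 163) - (-1/(-108) + 108/(-5))*11 = ((12 + 33)*(64 + 65))*(5 + 2*163) - (-1/(-108) + 108/(-5))*11 = (45*129)*(5 + 326) - (-1*(-1/108) + 108*(-1/5))*11 = 5805*331 - (1/108 - 108/5)*11 = 1921455 - (-11659)*11/540 = 1921455 - 1*(-128249/540) = 1921455 + 128249/540 = 1037713949/540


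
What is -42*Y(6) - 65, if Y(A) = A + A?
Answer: -569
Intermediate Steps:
Y(A) = 2*A
-42*Y(6) - 65 = -84*6 - 65 = -42*12 - 65 = -504 - 65 = -569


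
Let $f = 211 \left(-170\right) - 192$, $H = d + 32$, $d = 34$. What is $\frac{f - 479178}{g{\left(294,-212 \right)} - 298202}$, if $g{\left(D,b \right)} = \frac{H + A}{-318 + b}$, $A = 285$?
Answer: $\frac{273077200}{158047411} \approx 1.7278$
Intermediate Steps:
$H = 66$ ($H = 34 + 32 = 66$)
$g{\left(D,b \right)} = \frac{351}{-318 + b}$ ($g{\left(D,b \right)} = \frac{66 + 285}{-318 + b} = \frac{351}{-318 + b}$)
$f = -36062$ ($f = -35870 - 192 = -36062$)
$\frac{f - 479178}{g{\left(294,-212 \right)} - 298202} = \frac{-36062 - 479178}{\frac{351}{-318 - 212} - 298202} = - \frac{515240}{\frac{351}{-530} - 298202} = - \frac{515240}{351 \left(- \frac{1}{530}\right) - 298202} = - \frac{515240}{- \frac{351}{530} - 298202} = - \frac{515240}{- \frac{158047411}{530}} = \left(-515240\right) \left(- \frac{530}{158047411}\right) = \frac{273077200}{158047411}$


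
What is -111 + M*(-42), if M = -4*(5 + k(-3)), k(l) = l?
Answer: 225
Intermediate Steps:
M = -8 (M = -4*(5 - 3) = -4*2 = -8)
-111 + M*(-42) = -111 - 8*(-42) = -111 + 336 = 225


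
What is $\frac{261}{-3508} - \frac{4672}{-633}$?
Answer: $\frac{16224163}{2220564} \approx 7.3063$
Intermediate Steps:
$\frac{261}{-3508} - \frac{4672}{-633} = 261 \left(- \frac{1}{3508}\right) - - \frac{4672}{633} = - \frac{261}{3508} + \frac{4672}{633} = \frac{16224163}{2220564}$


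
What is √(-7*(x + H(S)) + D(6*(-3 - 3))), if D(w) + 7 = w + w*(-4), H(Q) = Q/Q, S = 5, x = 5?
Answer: √59 ≈ 7.6811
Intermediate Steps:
H(Q) = 1
D(w) = -7 - 3*w (D(w) = -7 + (w + w*(-4)) = -7 + (w - 4*w) = -7 - 3*w)
√(-7*(x + H(S)) + D(6*(-3 - 3))) = √(-7*(5 + 1) + (-7 - 18*(-3 - 3))) = √(-7*6 + (-7 - 18*(-6))) = √(-42 + (-7 - 3*(-36))) = √(-42 + (-7 + 108)) = √(-42 + 101) = √59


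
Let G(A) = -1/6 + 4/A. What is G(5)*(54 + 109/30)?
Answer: 32851/900 ≈ 36.501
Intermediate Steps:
G(A) = -⅙ + 4/A (G(A) = -1*⅙ + 4/A = -⅙ + 4/A)
G(5)*(54 + 109/30) = ((⅙)*(24 - 1*5)/5)*(54 + 109/30) = ((⅙)*(⅕)*(24 - 5))*(54 + 109*(1/30)) = ((⅙)*(⅕)*19)*(54 + 109/30) = (19/30)*(1729/30) = 32851/900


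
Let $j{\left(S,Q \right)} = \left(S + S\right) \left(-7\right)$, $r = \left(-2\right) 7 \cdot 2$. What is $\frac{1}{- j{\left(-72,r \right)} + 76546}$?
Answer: $\frac{1}{75538} \approx 1.3238 \cdot 10^{-5}$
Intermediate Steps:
$r = -28$ ($r = \left(-14\right) 2 = -28$)
$j{\left(S,Q \right)} = - 14 S$ ($j{\left(S,Q \right)} = 2 S \left(-7\right) = - 14 S$)
$\frac{1}{- j{\left(-72,r \right)} + 76546} = \frac{1}{- \left(-14\right) \left(-72\right) + 76546} = \frac{1}{\left(-1\right) 1008 + 76546} = \frac{1}{-1008 + 76546} = \frac{1}{75538}$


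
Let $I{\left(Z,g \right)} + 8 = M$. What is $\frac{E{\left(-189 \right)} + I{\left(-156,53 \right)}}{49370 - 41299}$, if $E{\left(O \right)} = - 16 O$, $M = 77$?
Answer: $\frac{3093}{8071} \approx 0.38322$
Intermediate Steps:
$I{\left(Z,g \right)} = 69$ ($I{\left(Z,g \right)} = -8 + 77 = 69$)
$\frac{E{\left(-189 \right)} + I{\left(-156,53 \right)}}{49370 - 41299} = \frac{\left(-16\right) \left(-189\right) + 69}{49370 - 41299} = \frac{3024 + 69}{8071} = 3093 \cdot \frac{1}{8071} = \frac{3093}{8071}$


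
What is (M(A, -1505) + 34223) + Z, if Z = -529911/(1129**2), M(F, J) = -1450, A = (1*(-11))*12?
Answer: 41773279582/1274641 ≈ 32773.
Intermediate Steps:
A = -132 (A = -11*12 = -132)
Z = -529911/1274641 ≈ -0.41573
(M(A, -1505) + 34223) + Z = (-1450 + 34223) - 529911/1274641 = 32773 - 529911/1274641 = 41773279582/1274641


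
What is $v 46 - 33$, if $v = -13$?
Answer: $-631$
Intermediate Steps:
$v 46 - 33 = \left(-13\right) 46 - 33 = -598 - 33 = -631$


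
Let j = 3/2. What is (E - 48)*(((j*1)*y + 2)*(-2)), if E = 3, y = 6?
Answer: 990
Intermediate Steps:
j = 3/2 (j = 3*(½) = 3/2 ≈ 1.5000)
(E - 48)*(((j*1)*y + 2)*(-2)) = (3 - 48)*((((3/2)*1)*6 + 2)*(-2)) = -45*((3/2)*6 + 2)*(-2) = -45*(9 + 2)*(-2) = -495*(-2) = -45*(-22) = 990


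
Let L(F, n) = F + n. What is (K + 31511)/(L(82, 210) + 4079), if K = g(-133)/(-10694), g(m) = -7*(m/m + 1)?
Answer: 56163108/7790579 ≈ 7.2091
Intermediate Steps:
g(m) = -14 (g(m) = -7*(1 + 1) = -7*2 = -14)
K = 7/5347 (K = -14/(-10694) = -14*(-1/10694) = 7/5347 ≈ 0.0013091)
(K + 31511)/(L(82, 210) + 4079) = (7/5347 + 31511)/((82 + 210) + 4079) = 168489324/(5347*(292 + 4079)) = (168489324/5347)/4371 = (168489324/5347)*(1/4371) = 56163108/7790579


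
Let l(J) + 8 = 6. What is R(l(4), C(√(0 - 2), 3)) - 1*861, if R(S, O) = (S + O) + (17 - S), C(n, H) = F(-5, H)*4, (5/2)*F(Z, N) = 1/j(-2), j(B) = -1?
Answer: -4228/5 ≈ -845.60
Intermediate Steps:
l(J) = -2 (l(J) = -8 + 6 = -2)
F(Z, N) = -⅖ (F(Z, N) = (⅖)/(-1) = (⅖)*(-1) = -⅖)
C(n, H) = -8/5 (C(n, H) = -⅖*4 = -8/5)
R(S, O) = 17 + O (R(S, O) = (O + S) + (17 - S) = 17 + O)
R(l(4), C(√(0 - 2), 3)) - 1*861 = (17 - 8/5) - 1*861 = 77/5 - 861 = -4228/5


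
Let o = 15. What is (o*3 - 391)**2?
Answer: 119716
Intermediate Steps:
(o*3 - 391)**2 = (15*3 - 391)**2 = (45 - 391)**2 = (-346)**2 = 119716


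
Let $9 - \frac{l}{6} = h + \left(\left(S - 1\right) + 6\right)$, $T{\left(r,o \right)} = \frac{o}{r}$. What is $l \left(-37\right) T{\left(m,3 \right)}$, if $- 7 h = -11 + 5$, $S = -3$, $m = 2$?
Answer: $- \frac{14319}{7} \approx -2045.6$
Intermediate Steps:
$h = \frac{6}{7}$ ($h = - \frac{-11 + 5}{7} = \left(- \frac{1}{7}\right) \left(-6\right) = \frac{6}{7} \approx 0.85714$)
$l = \frac{258}{7}$ ($l = 54 - 6 \left(\frac{6}{7} + \left(\left(-3 - 1\right) + 6\right)\right) = 54 - 6 \left(\frac{6}{7} + \left(-4 + 6\right)\right) = 54 - 6 \left(\frac{6}{7} + 2\right) = 54 - \frac{120}{7} = \frac{258}{7} \approx 36.857$)
$l \left(-37\right) T{\left(m,3 \right)} = \frac{258}{7} \left(-37\right) \frac{3}{2} = - \frac{9546 \cdot 3 \cdot \frac{1}{2}}{7} = \left(- \frac{9546}{7}\right) \frac{3}{2} = - \frac{14319}{7}$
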